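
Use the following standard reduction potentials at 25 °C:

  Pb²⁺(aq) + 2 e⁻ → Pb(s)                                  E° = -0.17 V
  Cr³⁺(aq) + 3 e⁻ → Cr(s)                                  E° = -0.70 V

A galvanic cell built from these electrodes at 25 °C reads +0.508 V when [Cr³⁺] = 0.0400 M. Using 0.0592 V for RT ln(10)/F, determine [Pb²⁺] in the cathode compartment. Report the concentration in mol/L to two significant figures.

Pb²⁺/Pb is the cathode, Cr³⁺/Cr the anode: E°cell = +0.53 V, n = 6.
Overall reaction: 3 Pb²⁺(aq) + 2 Cr(s) → 3 Pb(s) + 2 Cr³⁺(aq); Q = [Cr³⁺]^2/[Pb²⁺]^3.
From E = E° − (0.0592/n) log Q: log Q = (E° − E)·n/0.0592 = (+0.53 − (+0.508))·6/0.0592 = 2.2297.
So 3·log[Pb²⁺] = 2·log(0.04) − log Q = -2.7959 − (2.2297) = -5.0256; log[Pb²⁺] = -5.0256 / 3 = -1.6752; [Pb²⁺] = 10^(-1.6752) ≈ 0.021 M.

0.021 M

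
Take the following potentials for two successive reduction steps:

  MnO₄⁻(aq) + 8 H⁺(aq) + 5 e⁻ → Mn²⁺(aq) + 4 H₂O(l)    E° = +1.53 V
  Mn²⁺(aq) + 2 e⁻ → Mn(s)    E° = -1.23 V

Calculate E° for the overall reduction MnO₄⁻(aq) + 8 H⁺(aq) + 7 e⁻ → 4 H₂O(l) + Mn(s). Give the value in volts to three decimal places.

+0.741 V

Adding the free-energy changes (−nFE°) of the two steps gives −n₃FE°₃ = −n₁FE°₁ − n₂FE°₂.
E°₃ = (5×+1.53 + 2×-1.23) / 7 = (+5.190) / 7 = +0.741 V.
E° values themselves are not directly additive — weighting by electron count is essential.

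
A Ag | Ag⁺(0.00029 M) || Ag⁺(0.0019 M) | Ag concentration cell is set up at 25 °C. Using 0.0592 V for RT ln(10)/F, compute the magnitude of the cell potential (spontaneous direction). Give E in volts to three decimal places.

For a concentration cell E°cell = 0. The 0.0019 M side is the cathode (reduction is favoured where [Ag⁺] is higher).
With n = 1, E = −(0.0592/1) log([Ag⁺]ₐₙ/[Ag⁺]꜀ₐₜ) = −(0.0592/1) log(0.00029/0.0019) = −(0.0592/1)(-0.816) = +0.048 V.

+0.048 V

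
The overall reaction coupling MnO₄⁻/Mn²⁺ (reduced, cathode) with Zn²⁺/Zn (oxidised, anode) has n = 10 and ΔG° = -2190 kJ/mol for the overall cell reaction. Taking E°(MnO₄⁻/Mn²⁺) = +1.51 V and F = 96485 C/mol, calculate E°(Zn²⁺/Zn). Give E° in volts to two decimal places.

E°cell = −ΔG°/(nF) = −(-2190×10³)/((10)(96485)) = +2.270 V.
Since MnO₄⁻/Mn²⁺ is the cathode and Zn²⁺/Zn the anode, E°cell = E°(MnO₄⁻/Mn²⁺) − E°(Zn²⁺/Zn).
So E°(Zn²⁺/Zn) = E°(MnO₄⁻/Mn²⁺) − E°cell = (+1.51) − (+2.270) = -0.76 V.

-0.76 V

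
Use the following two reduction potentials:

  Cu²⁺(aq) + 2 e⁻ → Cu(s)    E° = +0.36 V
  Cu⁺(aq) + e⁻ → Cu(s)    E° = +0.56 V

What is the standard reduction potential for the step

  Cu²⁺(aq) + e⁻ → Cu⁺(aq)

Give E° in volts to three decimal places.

Sequential free energies add, so n₃E°₃ = n₁E°₁ + n₂E°₂.
With n₃ = 2, and the known step contributing 1×(+0.56) V, the unknown satisfies 1·E° = 2×(+0.36) − 1×(+0.56) = +0.160.
E° = +0.160 / 1 = +0.160 V.

+0.160 V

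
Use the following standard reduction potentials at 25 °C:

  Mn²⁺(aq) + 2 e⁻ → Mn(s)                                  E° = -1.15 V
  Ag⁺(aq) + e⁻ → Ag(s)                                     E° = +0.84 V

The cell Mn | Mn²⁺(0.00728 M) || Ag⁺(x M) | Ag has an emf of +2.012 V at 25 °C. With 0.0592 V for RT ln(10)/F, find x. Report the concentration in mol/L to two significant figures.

0.20 M

Ag⁺/Ag is the cathode, Mn²⁺/Mn the anode: E°cell = +1.99 V, n = 2.
Overall reaction: 2 Ag⁺(aq) + Mn(s) → 2 Ag(s) + Mn²⁺(aq); Q = [Mn²⁺]^1/[Ag⁺]^2.
From E = E° − (0.0592/n) log Q: log Q = (E° − E)·n/0.0592 = (+1.99 − (+2.012))·2/0.0592 = -0.7432.
So 2·log[Ag⁺] = 1·log(0.00728) − log Q = -2.1379 − (-0.7432) = -1.3947; log[Ag⁺] = -1.3947 / 2 = -0.6974; [Ag⁺] = 10^(-0.6974) ≈ 0.20 M.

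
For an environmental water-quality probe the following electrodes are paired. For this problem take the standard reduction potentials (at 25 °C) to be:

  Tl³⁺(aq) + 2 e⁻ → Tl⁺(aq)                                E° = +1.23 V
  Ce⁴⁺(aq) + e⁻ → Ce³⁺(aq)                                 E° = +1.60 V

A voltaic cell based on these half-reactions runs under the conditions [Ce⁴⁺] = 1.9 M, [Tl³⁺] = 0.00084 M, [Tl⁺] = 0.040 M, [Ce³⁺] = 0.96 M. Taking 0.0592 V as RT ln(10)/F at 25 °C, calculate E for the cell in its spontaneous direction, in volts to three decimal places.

+0.437 V

Ce⁴⁺/Ce³⁺ is the cathode (higher E°), Tl³⁺/Tl⁺ the anode: E°cell = +1.60 − (+1.23) = +0.37 V, n = 2.
Overall: 2 Ce⁴⁺(aq) + Tl⁺(aq) → 2 Ce³⁺(aq) + Tl³⁺(aq)
Q = [Ce³⁺]^2·[Tl³⁺] / ([Ce⁴⁺]^2·[Tl⁺]); log Q = -2.271.
E = E° − (0.0592/n) log Q = +0.37 − (0.0592/2)(-2.271) = +0.437 V.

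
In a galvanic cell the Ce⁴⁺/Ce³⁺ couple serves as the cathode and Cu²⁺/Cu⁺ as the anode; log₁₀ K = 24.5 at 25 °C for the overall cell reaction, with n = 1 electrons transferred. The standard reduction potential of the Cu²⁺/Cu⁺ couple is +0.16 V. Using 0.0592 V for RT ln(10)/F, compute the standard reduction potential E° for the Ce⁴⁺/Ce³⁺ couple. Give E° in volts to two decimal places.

+1.61 V

E°cell = (0.0592/n)·log K = (0.0592/1)(24.5) = +1.450 V.
Since Ce⁴⁺/Ce³⁺ is the cathode and Cu²⁺/Cu⁺ the anode, E°cell = E°(Ce⁴⁺/Ce³⁺) − E°(Cu²⁺/Cu⁺).
So E°(Ce⁴⁺/Ce³⁺) = E°cell + E°(Cu²⁺/Cu⁺) = +1.450 + (+0.16) = +1.61 V.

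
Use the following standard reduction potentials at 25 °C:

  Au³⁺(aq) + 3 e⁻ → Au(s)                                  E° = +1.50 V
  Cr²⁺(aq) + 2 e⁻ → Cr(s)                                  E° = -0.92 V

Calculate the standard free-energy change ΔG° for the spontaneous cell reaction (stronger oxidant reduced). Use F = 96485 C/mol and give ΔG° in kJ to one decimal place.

-1401.0 kJ

Au³⁺/Au (E° = +1.50 V) is the cathode; Cr²⁺/Cr (E° = -0.92 V) is the anode, so E°cell = +2.42 V.
Balancing electrons gives n = 6 (lcm of 3 and 2).
ΔG° = −nFE° = −(6)(96485)(+2.42) = -1,400,962 J = -1401.0 kJ.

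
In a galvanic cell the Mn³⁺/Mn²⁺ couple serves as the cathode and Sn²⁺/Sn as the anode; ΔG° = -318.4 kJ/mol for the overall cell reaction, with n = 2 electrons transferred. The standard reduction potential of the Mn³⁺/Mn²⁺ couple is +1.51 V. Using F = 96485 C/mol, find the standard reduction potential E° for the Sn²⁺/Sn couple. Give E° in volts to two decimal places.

-0.14 V

E°cell = −ΔG°/(nF) = −(-318.4×10³)/((2)(96485)) = +1.650 V.
Since Mn³⁺/Mn²⁺ is the cathode and Sn²⁺/Sn the anode, E°cell = E°(Mn³⁺/Mn²⁺) − E°(Sn²⁺/Sn).
So E°(Sn²⁺/Sn) = E°(Mn³⁺/Mn²⁺) − E°cell = (+1.51) − (+1.650) = -0.14 V.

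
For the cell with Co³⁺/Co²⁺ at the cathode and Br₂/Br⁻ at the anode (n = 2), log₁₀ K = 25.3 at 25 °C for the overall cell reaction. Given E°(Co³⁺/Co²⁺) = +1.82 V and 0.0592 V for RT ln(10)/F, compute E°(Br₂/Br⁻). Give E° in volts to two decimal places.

+1.07 V

E°cell = (0.0592/n)·log K = (0.0592/2)(25.3) = +0.749 V.
Since Co³⁺/Co²⁺ is the cathode and Br₂/Br⁻ the anode, E°cell = E°(Co³⁺/Co²⁺) − E°(Br₂/Br⁻).
So E°(Br₂/Br⁻) = E°(Co³⁺/Co²⁺) − E°cell = (+1.82) − (+0.749) = +1.07 V.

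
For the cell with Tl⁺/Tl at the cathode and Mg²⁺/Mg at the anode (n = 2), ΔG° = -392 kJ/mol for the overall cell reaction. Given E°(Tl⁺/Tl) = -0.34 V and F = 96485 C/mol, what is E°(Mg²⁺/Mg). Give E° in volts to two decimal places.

E°cell = −ΔG°/(nF) = −(-392×10³)/((2)(96485)) = +2.031 V.
Since Tl⁺/Tl is the cathode and Mg²⁺/Mg the anode, E°cell = E°(Tl⁺/Tl) − E°(Mg²⁺/Mg).
So E°(Mg²⁺/Mg) = E°(Tl⁺/Tl) − E°cell = (-0.34) − (+2.031) = -2.37 V.

-2.37 V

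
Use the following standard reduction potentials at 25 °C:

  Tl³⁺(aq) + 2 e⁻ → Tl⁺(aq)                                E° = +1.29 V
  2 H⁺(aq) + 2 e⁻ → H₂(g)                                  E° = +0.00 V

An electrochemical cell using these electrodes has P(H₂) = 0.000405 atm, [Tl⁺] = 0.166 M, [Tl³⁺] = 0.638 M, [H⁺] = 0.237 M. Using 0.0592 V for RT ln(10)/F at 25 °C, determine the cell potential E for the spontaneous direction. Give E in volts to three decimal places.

Tl³⁺/Tl⁺ is the cathode (higher E°), H⁺/H₂ the anode: E°cell = +1.29 − (+0.00) = +1.29 V, n = 2.
Overall: Tl³⁺(aq) + H₂(g) → Tl⁺(aq) + 2 H⁺(aq)
Q = [Tl⁺]·[H⁺]^2 / ([Tl³⁺]·P(H₂)); log Q = 1.557.
E = E° − (0.0592/n) log Q = +1.29 − (0.0592/2)(1.557) = +1.244 V.

+1.244 V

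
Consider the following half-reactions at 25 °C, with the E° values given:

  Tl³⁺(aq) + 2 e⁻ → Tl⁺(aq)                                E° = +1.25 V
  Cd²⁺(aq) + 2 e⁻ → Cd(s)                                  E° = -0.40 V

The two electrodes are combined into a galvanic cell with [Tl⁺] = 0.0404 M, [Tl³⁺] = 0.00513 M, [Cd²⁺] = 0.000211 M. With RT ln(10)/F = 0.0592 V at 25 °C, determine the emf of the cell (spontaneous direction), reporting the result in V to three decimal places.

+1.732 V

Tl³⁺/Tl⁺ is the cathode (higher E°), Cd²⁺/Cd the anode: E°cell = +1.25 − (-0.40) = +1.65 V, n = 2.
Overall: Tl³⁺(aq) + Cd(s) → Tl⁺(aq) + Cd²⁺(aq)
Q = [Tl⁺]·[Cd²⁺] / ([Tl³⁺]); log Q = -2.779.
E = E° − (0.0592/n) log Q = +1.65 − (0.0592/2)(-2.779) = +1.732 V.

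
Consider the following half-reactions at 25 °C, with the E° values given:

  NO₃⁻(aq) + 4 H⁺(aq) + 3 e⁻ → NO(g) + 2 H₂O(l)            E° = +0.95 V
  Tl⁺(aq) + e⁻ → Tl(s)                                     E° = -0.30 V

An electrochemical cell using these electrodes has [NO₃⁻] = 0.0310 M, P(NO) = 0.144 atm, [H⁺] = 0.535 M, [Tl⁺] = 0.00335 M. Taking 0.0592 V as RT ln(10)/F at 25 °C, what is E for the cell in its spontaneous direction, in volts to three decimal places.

+1.362 V

NO₃⁻/NO is the cathode (higher E°), Tl⁺/Tl the anode: E°cell = +0.95 − (-0.30) = +1.25 V, n = 3.
Overall: NO₃⁻(aq) + 4 H⁺(aq) + 3 Tl(s) → NO(g) + 2 H₂O(l) + 3 Tl⁺(aq)
Q = P(NO)·[Tl⁺]^3 / ([NO₃⁻]·[H⁺]^4); log Q = -5.671.
E = E° − (0.0592/n) log Q = +1.25 − (0.0592/3)(-5.671) = +1.362 V.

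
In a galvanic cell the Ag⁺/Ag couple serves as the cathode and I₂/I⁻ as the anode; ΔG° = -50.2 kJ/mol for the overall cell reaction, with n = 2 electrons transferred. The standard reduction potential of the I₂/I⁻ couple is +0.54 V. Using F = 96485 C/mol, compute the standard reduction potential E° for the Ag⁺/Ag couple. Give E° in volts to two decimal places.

E°cell = −ΔG°/(nF) = −(-50.2×10³)/((2)(96485)) = +0.260 V.
Since Ag⁺/Ag is the cathode and I₂/I⁻ the anode, E°cell = E°(Ag⁺/Ag) − E°(I₂/I⁻).
So E°(Ag⁺/Ag) = E°cell + E°(I₂/I⁻) = +0.260 + (+0.54) = +0.80 V.

+0.80 V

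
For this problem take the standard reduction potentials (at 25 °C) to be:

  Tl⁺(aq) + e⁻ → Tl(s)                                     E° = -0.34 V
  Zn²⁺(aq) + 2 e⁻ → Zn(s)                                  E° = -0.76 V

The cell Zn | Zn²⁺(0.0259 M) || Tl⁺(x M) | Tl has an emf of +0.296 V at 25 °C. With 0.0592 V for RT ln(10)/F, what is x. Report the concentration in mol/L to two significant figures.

0.0013 M

Tl⁺/Tl is the cathode, Zn²⁺/Zn the anode: E°cell = +0.42 V, n = 2.
Overall reaction: 2 Tl⁺(aq) + Zn(s) → 2 Tl(s) + Zn²⁺(aq); Q = [Zn²⁺]^1/[Tl⁺]^2.
From E = E° − (0.0592/n) log Q: log Q = (E° − E)·n/0.0592 = (+0.42 − (+0.296))·2/0.0592 = 4.1892.
So 2·log[Tl⁺] = 1·log(0.0259) − log Q = -1.5867 − (4.1892) = -5.7759; log[Tl⁺] = -5.7759 / 2 = -2.8880; [Tl⁺] = 10^(-2.8880) ≈ 0.0013 M.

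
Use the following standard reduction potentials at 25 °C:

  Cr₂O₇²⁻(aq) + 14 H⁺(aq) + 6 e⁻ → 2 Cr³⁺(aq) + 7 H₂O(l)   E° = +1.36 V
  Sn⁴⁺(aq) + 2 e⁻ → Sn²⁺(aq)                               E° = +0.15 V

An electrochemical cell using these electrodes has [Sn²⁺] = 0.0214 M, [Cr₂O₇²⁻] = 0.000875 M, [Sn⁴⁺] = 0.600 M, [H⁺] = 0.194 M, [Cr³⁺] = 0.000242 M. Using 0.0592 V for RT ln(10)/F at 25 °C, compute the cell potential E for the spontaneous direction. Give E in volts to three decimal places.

Cr₂O₇²⁻/Cr³⁺ is the cathode (higher E°), Sn⁴⁺/Sn²⁺ the anode: E°cell = +1.36 − (+0.15) = +1.21 V, n = 6.
Overall: Cr₂O₇²⁻(aq) + 14 H⁺(aq) + 3 Sn²⁺(aq) → 2 Cr³⁺(aq) + 7 H₂O(l) + 3 Sn⁴⁺(aq)
Q = [Cr³⁺]^2·[Sn⁴⁺]^3 / ([Cr₂O₇²⁻]·[H⁺]^14·[Sn²⁺]^3); log Q = 10.140.
E = E° − (0.0592/n) log Q = +1.21 − (0.0592/6)(10.140) = +1.110 V.

+1.110 V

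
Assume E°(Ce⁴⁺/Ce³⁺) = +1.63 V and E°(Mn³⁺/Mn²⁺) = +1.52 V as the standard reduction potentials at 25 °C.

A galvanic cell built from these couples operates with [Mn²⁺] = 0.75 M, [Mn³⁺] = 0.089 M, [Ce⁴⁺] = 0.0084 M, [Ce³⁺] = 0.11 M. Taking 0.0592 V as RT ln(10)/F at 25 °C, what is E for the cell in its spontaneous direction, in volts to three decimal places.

+0.099 V

Ce⁴⁺/Ce³⁺ is the cathode (higher E°), Mn³⁺/Mn²⁺ the anode: E°cell = +1.63 − (+1.52) = +0.11 V, n = 1.
Overall: Ce⁴⁺(aq) + Mn²⁺(aq) → Ce³⁺(aq) + Mn³⁺(aq)
Q = [Ce³⁺]·[Mn³⁺] / ([Ce⁴⁺]·[Mn²⁺]); log Q = 0.191.
E = E° − (0.0592/n) log Q = +0.11 − (0.0592/1)(0.191) = +0.099 V.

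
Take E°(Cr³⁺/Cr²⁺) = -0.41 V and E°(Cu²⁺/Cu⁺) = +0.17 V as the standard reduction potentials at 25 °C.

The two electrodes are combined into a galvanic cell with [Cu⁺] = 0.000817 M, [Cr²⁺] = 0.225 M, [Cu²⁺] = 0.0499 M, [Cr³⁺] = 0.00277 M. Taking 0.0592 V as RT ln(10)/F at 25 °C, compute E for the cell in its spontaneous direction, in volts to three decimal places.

+0.799 V

Cu²⁺/Cu⁺ is the cathode (higher E°), Cr³⁺/Cr²⁺ the anode: E°cell = +0.17 − (-0.41) = +0.58 V, n = 1.
Overall: Cu²⁺(aq) + Cr²⁺(aq) → Cu⁺(aq) + Cr³⁺(aq)
Q = [Cu⁺]·[Cr³⁺] / ([Cu²⁺]·[Cr²⁺]); log Q = -3.696.
E = E° − (0.0592/n) log Q = +0.58 − (0.0592/1)(-3.696) = +0.799 V.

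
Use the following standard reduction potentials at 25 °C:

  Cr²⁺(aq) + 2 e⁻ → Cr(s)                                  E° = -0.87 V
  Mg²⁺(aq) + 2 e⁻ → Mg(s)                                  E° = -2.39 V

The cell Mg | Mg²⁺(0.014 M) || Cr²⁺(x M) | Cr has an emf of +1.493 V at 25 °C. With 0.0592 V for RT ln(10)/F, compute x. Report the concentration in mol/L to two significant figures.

Cr²⁺/Cr is the cathode, Mg²⁺/Mg the anode: E°cell = +1.52 V, n = 2.
Overall reaction: Cr²⁺(aq) + Mg(s) → Cr(s) + Mg²⁺(aq); Q = [Mg²⁺]^1/[Cr²⁺]^1.
From E = E° − (0.0592/n) log Q: log Q = (E° − E)·n/0.0592 = (+1.52 − (+1.493))·2/0.0592 = 0.9122.
So 1·log[Cr²⁺] = 1·log(0.014) − log Q = -1.8539 − (0.9122) = -2.7661; [Cr²⁺] = 10^(-2.7661) ≈ 0.0017 M.

0.0017 M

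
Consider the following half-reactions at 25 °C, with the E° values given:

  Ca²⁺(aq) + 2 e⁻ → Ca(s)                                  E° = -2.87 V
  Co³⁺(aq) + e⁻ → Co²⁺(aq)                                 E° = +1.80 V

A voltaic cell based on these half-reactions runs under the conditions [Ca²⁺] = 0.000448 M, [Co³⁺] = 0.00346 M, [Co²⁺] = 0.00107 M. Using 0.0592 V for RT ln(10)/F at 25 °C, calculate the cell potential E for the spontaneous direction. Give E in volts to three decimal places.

+4.799 V

Co³⁺/Co²⁺ is the cathode (higher E°), Ca²⁺/Ca the anode: E°cell = +1.80 − (-2.87) = +4.67 V, n = 2.
Overall: 2 Co³⁺(aq) + Ca(s) → 2 Co²⁺(aq) + Ca²⁺(aq)
Q = [Co²⁺]^2·[Ca²⁺] / ([Co³⁺]^2); log Q = -4.368.
E = E° − (0.0592/n) log Q = +4.67 − (0.0592/2)(-4.368) = +4.799 V.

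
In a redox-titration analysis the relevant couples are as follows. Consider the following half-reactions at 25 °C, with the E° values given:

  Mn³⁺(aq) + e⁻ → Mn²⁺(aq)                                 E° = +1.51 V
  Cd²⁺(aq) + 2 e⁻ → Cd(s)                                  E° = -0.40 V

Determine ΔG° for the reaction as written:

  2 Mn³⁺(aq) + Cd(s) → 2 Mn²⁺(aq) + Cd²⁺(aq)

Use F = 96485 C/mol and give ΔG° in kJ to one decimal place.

As written, Mn³⁺/Mn²⁺ is reduced (cathode) and Cd²⁺/Cd is oxidised (anode), so E°cell = (+1.51) − (-0.40) = +1.91 V.
Balancing electrons gives n = 2.
ΔG° = −nFE° = −(2)(96485)(+1.91) = -368,573 J = -368.6 kJ.

-368.6 kJ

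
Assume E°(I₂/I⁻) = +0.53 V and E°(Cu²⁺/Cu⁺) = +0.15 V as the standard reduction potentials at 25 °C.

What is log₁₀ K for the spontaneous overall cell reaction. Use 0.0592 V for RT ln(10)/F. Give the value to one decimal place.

12.8

Cathode: I₂/I⁻; anode: Cu²⁺/Cu⁺. E°cell = +0.38 V, n = 2.
log K = nE°cell / 0.0592 = (2)(+0.38) / 0.0592 = 12.8.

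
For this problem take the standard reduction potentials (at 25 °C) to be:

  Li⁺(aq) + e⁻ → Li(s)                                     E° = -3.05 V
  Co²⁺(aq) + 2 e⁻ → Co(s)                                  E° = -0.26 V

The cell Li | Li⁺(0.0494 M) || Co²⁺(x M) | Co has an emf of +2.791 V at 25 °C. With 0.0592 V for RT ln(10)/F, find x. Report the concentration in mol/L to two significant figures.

Co²⁺/Co is the cathode, Li⁺/Li the anode: E°cell = +2.79 V, n = 2.
Overall reaction: Co²⁺(aq) + 2 Li(s) → Co(s) + 2 Li⁺(aq); Q = [Li⁺]^2/[Co²⁺]^1.
From E = E° − (0.0592/n) log Q: log Q = (E° − E)·n/0.0592 = (+2.79 − (+2.791))·2/0.0592 = -0.0338.
So 1·log[Co²⁺] = 2·log(0.0494) − log Q = -2.6125 − (-0.0338) = -2.5787; [Co²⁺] = 10^(-2.5787) ≈ 0.0026 M.

0.0026 M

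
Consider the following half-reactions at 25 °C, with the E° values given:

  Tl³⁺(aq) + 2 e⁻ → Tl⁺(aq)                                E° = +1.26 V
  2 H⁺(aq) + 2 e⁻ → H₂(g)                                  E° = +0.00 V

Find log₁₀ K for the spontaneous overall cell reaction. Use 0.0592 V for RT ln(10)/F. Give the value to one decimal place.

42.6

Cathode: Tl³⁺/Tl⁺; anode: H⁺/H₂. E°cell = +1.26 V, n = 2.
log K = nE°cell / 0.0592 = (2)(+1.26) / 0.0592 = 42.6.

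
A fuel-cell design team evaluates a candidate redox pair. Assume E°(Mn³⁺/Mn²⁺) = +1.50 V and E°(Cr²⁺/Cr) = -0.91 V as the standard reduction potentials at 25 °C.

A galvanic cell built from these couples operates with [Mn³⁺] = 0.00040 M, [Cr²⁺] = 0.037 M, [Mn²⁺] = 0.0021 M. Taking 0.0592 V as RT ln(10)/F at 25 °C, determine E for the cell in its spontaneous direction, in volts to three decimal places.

+2.410 V

Mn³⁺/Mn²⁺ is the cathode (higher E°), Cr²⁺/Cr the anode: E°cell = +1.50 − (-0.91) = +2.41 V, n = 2.
Overall: 2 Mn³⁺(aq) + Cr(s) → 2 Mn²⁺(aq) + Cr²⁺(aq)
Q = [Mn²⁺]^2·[Cr²⁺] / ([Mn³⁺]^2); log Q = 0.009.
E = E° − (0.0592/n) log Q = +2.41 − (0.0592/2)(0.009) = +2.410 V.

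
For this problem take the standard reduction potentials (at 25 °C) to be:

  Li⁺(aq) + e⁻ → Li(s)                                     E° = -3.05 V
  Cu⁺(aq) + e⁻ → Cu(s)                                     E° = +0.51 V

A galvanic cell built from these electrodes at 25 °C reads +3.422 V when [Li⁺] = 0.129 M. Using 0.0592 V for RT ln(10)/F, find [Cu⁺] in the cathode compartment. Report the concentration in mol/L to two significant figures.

Cu⁺/Cu is the cathode, Li⁺/Li the anode: E°cell = +3.56 V, n = 1.
Overall reaction: Cu⁺(aq) + Li(s) → Cu(s) + Li⁺(aq); Q = [Li⁺]^1/[Cu⁺]^1.
From E = E° − (0.0592/n) log Q: log Q = (E° − E)·n/0.0592 = (+3.56 − (+3.422))·1/0.0592 = 2.3311.
So 1·log[Cu⁺] = 1·log(0.129) − log Q = -0.8894 − (2.3311) = -3.2205; [Cu⁺] = 10^(-3.2205) ≈ 0.00060 M.

0.00060 M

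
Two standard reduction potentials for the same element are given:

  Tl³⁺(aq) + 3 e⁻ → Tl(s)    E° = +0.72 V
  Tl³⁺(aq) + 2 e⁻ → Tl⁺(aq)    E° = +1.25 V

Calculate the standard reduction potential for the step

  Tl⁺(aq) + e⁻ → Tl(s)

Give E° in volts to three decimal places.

-0.340 V

Sequential free energies add, so n₃E°₃ = n₁E°₁ + n₂E°₂.
With n₃ = 3, and the known step contributing 2×(+1.25) V, the unknown satisfies 1·E° = 3×(+0.72) − 2×(+1.25) = -0.340.
E° = -0.340 / 1 = -0.340 V.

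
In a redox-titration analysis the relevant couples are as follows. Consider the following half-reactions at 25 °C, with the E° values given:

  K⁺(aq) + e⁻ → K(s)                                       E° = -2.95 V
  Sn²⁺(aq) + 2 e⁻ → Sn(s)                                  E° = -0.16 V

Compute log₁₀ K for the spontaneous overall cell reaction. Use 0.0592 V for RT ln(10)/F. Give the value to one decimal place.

94.3

Cathode: Sn²⁺/Sn; anode: K⁺/K. E°cell = +2.79 V, n = 2.
log K = nE°cell / 0.0592 = (2)(+2.79) / 0.0592 = 94.3.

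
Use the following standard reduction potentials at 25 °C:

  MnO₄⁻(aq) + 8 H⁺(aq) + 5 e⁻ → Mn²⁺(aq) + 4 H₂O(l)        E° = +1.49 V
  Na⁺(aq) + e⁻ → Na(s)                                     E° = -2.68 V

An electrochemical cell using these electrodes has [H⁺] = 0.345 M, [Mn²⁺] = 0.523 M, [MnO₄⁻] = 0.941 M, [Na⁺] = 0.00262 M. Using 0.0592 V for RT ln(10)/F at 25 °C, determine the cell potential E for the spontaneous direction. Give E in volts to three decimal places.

+4.282 V

MnO₄⁻/Mn²⁺ is the cathode (higher E°), Na⁺/Na the anode: E°cell = +1.49 − (-2.68) = +4.17 V, n = 5.
Overall: MnO₄⁻(aq) + 8 H⁺(aq) + 5 Na(s) → Mn²⁺(aq) + 4 H₂O(l) + 5 Na⁺(aq)
Q = [Mn²⁺]·[Na⁺]^5 / ([MnO₄⁻]·[H⁺]^8); log Q = -9.466.
E = E° − (0.0592/n) log Q = +4.17 − (0.0592/5)(-9.466) = +4.282 V.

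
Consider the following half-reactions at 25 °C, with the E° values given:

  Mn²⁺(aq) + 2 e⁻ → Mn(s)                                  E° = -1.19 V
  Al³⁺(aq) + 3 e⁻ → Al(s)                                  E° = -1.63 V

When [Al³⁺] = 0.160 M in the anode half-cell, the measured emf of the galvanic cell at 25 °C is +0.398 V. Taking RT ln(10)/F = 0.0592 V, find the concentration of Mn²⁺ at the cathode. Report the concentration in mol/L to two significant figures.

Mn²⁺/Mn is the cathode, Al³⁺/Al the anode: E°cell = +0.44 V, n = 6.
Overall reaction: 3 Mn²⁺(aq) + 2 Al(s) → 3 Mn(s) + 2 Al³⁺(aq); Q = [Al³⁺]^2/[Mn²⁺]^3.
From E = E° − (0.0592/n) log Q: log Q = (E° − E)·n/0.0592 = (+0.44 − (+0.398))·6/0.0592 = 4.2568.
So 3·log[Mn²⁺] = 2·log(0.16) − log Q = -1.5918 − (4.2568) = -5.8486; log[Mn²⁺] = -5.8486 / 3 = -1.9495; [Mn²⁺] = 10^(-1.9495) ≈ 0.011 M.

0.011 M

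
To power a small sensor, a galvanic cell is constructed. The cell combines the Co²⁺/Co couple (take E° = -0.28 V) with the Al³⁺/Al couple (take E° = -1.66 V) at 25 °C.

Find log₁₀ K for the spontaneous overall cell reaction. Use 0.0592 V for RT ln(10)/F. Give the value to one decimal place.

139.9

Cathode: Co²⁺/Co; anode: Al³⁺/Al. E°cell = +1.38 V, n = 6.
log K = nE°cell / 0.0592 = (6)(+1.38) / 0.0592 = 139.9.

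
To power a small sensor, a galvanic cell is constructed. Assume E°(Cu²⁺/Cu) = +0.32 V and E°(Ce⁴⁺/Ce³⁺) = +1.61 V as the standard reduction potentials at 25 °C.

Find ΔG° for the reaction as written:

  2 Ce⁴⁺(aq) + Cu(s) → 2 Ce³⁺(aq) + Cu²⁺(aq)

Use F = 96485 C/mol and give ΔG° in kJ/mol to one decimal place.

-248.9 kJ/mol

As written, Ce⁴⁺/Ce³⁺ is reduced (cathode) and Cu²⁺/Cu is oxidised (anode), so E°cell = (+1.61) − (+0.32) = +1.29 V.
Balancing electrons gives n = 2.
ΔG° = −nFE° = −(2)(96485)(+1.29) = -248,931 J = -248.9 kJ/mol.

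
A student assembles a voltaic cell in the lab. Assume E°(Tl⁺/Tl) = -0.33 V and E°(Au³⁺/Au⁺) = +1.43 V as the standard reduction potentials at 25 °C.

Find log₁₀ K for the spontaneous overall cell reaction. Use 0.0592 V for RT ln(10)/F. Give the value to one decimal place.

59.5

Cathode: Au³⁺/Au⁺; anode: Tl⁺/Tl. E°cell = +1.76 V, n = 2.
log K = nE°cell / 0.0592 = (2)(+1.76) / 0.0592 = 59.5.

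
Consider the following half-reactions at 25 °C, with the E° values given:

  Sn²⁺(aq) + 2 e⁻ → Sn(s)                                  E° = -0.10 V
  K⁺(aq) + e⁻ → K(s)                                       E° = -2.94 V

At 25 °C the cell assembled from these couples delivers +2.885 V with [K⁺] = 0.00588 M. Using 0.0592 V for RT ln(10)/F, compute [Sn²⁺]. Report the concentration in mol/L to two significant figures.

0.0011 M

Sn²⁺/Sn is the cathode, K⁺/K the anode: E°cell = +2.84 V, n = 2.
Overall reaction: Sn²⁺(aq) + 2 K(s) → Sn(s) + 2 K⁺(aq); Q = [K⁺]^2/[Sn²⁺]^1.
From E = E° − (0.0592/n) log Q: log Q = (E° − E)·n/0.0592 = (+2.84 − (+2.885))·2/0.0592 = -1.5203.
So 1·log[Sn²⁺] = 2·log(0.00588) − log Q = -4.4612 − (-1.5203) = -2.9409; [Sn²⁺] = 10^(-2.9409) ≈ 0.0011 M.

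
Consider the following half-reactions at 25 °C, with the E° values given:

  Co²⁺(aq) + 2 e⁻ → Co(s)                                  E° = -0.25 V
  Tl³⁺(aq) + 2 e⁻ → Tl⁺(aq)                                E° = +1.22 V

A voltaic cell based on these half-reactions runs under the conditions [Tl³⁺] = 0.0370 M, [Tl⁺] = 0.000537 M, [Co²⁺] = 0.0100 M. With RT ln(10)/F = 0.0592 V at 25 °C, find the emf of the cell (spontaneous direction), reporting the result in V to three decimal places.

Tl³⁺/Tl⁺ is the cathode (higher E°), Co²⁺/Co the anode: E°cell = +1.22 − (-0.25) = +1.47 V, n = 2.
Overall: Tl³⁺(aq) + Co(s) → Tl⁺(aq) + Co²⁺(aq)
Q = [Tl⁺]·[Co²⁺] / ([Tl³⁺]); log Q = -3.838.
E = E° − (0.0592/n) log Q = +1.47 − (0.0592/2)(-3.838) = +1.584 V.

+1.584 V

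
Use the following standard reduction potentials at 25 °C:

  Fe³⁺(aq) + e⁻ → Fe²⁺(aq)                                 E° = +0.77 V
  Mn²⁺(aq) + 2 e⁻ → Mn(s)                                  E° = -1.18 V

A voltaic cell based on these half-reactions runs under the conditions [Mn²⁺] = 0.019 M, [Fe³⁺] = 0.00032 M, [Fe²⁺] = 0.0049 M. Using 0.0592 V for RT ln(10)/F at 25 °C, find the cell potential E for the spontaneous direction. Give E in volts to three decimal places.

+1.931 V

Fe³⁺/Fe²⁺ is the cathode (higher E°), Mn²⁺/Mn the anode: E°cell = +0.77 − (-1.18) = +1.95 V, n = 2.
Overall: 2 Fe³⁺(aq) + Mn(s) → 2 Fe²⁺(aq) + Mn²⁺(aq)
Q = [Fe²⁺]^2·[Mn²⁺] / ([Fe³⁺]^2); log Q = 0.649.
E = E° − (0.0592/n) log Q = +1.95 − (0.0592/2)(0.649) = +1.931 V.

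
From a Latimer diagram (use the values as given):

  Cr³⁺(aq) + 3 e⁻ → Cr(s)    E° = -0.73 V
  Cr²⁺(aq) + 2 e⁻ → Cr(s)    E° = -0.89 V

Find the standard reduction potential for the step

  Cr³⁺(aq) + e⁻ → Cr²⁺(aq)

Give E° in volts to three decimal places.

Sequential free energies add, so n₃E°₃ = n₁E°₁ + n₂E°₂.
With n₃ = 3, and the known step contributing 2×(-0.89) V, the unknown satisfies 1·E° = 3×(-0.73) − 2×(-0.89) = -0.410.
E° = -0.410 / 1 = -0.410 V.

-0.410 V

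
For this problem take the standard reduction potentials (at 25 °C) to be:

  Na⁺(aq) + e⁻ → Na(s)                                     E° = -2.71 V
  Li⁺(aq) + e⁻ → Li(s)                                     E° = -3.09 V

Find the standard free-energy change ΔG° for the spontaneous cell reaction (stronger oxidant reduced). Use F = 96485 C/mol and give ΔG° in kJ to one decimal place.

Na⁺/Na (E° = -2.71 V) is the cathode; Li⁺/Li (E° = -3.09 V) is the anode, so E°cell = +0.38 V.
Balancing electrons gives n = 1 (lcm of 1 and 1).
ΔG° = −nFE° = −(1)(96485)(+0.38) = -36,664 J = -36.7 kJ.

-36.7 kJ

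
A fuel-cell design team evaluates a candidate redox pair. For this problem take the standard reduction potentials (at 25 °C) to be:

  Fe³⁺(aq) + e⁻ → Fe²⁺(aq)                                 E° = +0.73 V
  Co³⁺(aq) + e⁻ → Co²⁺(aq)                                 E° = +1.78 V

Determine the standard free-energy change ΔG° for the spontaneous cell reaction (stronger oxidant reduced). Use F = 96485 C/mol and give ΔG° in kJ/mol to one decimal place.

-101.3 kJ/mol

Co³⁺/Co²⁺ (E° = +1.78 V) is the cathode; Fe³⁺/Fe²⁺ (E° = +0.73 V) is the anode, so E°cell = +1.05 V.
Balancing electrons gives n = 1 (lcm of 1 and 1).
ΔG° = −nFE° = −(1)(96485)(+1.05) = -101,309 J = -101.3 kJ/mol.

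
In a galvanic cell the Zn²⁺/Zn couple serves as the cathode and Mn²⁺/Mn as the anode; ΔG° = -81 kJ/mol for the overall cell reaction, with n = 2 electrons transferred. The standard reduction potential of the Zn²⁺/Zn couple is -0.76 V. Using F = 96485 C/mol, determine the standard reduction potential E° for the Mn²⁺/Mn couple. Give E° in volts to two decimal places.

E°cell = −ΔG°/(nF) = −(-81×10³)/((2)(96485)) = +0.420 V.
Since Zn²⁺/Zn is the cathode and Mn²⁺/Mn the anode, E°cell = E°(Zn²⁺/Zn) − E°(Mn²⁺/Mn).
So E°(Mn²⁺/Mn) = E°(Zn²⁺/Zn) − E°cell = (-0.76) − (+0.420) = -1.18 V.

-1.18 V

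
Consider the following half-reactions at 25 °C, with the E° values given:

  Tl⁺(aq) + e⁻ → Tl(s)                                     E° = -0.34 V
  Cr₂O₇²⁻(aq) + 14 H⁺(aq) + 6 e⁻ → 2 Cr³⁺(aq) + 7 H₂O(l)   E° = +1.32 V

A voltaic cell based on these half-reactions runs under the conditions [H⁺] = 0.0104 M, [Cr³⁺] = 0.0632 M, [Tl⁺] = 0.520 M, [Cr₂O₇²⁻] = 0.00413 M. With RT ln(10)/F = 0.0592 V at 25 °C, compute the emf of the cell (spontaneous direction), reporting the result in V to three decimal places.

+1.403 V

Cr₂O₇²⁻/Cr³⁺ is the cathode (higher E°), Tl⁺/Tl the anode: E°cell = +1.32 − (-0.34) = +1.66 V, n = 6.
Overall: Cr₂O₇²⁻(aq) + 14 H⁺(aq) + 6 Tl(s) → 2 Cr³⁺(aq) + 7 H₂O(l) + 6 Tl⁺(aq)
Q = [Cr³⁺]^2·[Tl⁺]^6 / ([Cr₂O₇²⁻]·[H⁺]^14); log Q = 26.043.
E = E° − (0.0592/n) log Q = +1.66 − (0.0592/6)(26.043) = +1.403 V.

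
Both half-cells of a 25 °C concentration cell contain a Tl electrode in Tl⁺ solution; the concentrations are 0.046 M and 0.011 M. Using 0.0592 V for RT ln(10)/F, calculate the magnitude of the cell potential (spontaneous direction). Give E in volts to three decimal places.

For a concentration cell E°cell = 0. The 0.046 M side is the cathode (reduction is favoured where [Tl⁺] is higher).
With n = 1, E = −(0.0592/1) log([Tl⁺]ₐₙ/[Tl⁺]꜀ₐₜ) = −(0.0592/1) log(0.011/0.046) = −(0.0592/1)(-0.621) = +0.037 V.

+0.037 V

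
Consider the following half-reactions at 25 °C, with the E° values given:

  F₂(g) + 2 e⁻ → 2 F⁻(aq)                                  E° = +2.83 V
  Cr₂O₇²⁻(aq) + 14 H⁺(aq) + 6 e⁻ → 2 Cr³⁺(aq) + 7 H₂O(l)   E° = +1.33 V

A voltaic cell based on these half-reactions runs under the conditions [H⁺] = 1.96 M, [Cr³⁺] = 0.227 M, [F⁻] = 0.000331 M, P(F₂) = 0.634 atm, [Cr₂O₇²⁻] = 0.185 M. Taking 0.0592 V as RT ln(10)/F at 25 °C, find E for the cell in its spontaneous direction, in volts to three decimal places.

+1.654 V

F₂/F⁻ is the cathode (higher E°), Cr₂O₇²⁻/Cr³⁺ the anode: E°cell = +2.83 − (+1.33) = +1.50 V, n = 6.
Overall: 3 F₂(g) + 2 Cr³⁺(aq) + 7 H₂O(l) → 6 F⁻(aq) + Cr₂O₇²⁻(aq) + 14 H⁺(aq)
Q = [F⁻]^6·[Cr₂O₇²⁻]·[H⁺]^14 / (P(F₂)^3·[Cr³⁺]^2); log Q = -15.641.
E = E° − (0.0592/n) log Q = +1.50 − (0.0592/6)(-15.641) = +1.654 V.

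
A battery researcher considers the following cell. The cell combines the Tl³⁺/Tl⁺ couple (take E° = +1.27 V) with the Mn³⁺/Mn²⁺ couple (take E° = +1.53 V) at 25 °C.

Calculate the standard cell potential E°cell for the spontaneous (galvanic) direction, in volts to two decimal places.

+0.26 V

The Mn³⁺/Mn²⁺ couple has the higher reduction potential, so it is the cathode; Tl³⁺/Tl⁺ is oxidised at the anode.
E°cell = E°(cathode) − E°(anode) = (+1.53) − (+1.27) = +0.26 V.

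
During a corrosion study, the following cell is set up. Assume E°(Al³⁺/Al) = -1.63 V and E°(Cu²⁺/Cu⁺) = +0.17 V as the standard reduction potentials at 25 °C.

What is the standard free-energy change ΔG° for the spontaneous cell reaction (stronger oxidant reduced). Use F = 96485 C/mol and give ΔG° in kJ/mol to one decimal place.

Cu²⁺/Cu⁺ (E° = +0.17 V) is the cathode; Al³⁺/Al (E° = -1.63 V) is the anode, so E°cell = +1.80 V.
Balancing electrons gives n = 3 (lcm of 1 and 3).
ΔG° = −nFE° = −(3)(96485)(+1.80) = -521,019 J = -521.0 kJ/mol.

-521.0 kJ/mol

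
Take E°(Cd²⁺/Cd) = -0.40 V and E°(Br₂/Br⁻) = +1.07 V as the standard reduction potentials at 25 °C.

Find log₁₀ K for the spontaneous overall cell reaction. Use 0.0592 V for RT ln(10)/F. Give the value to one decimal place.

Cathode: Br₂/Br⁻; anode: Cd²⁺/Cd. E°cell = +1.47 V, n = 2.
log K = nE°cell / 0.0592 = (2)(+1.47) / 0.0592 = 49.7.

49.7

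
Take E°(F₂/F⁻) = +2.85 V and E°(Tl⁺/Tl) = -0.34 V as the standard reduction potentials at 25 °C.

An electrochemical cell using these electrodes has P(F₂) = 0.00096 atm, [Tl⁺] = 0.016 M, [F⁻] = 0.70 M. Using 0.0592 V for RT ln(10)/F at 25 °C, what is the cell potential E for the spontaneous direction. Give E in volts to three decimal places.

F₂/F⁻ is the cathode (higher E°), Tl⁺/Tl the anode: E°cell = +2.85 − (-0.34) = +3.19 V, n = 2.
Overall: F₂(g) + 2 Tl(s) → 2 F⁻(aq) + 2 Tl⁺(aq)
Q = [F⁻]^2·[Tl⁺]^2 / (P(F₂)); log Q = -0.884.
E = E° − (0.0592/n) log Q = +3.19 − (0.0592/2)(-0.884) = +3.216 V.

+3.216 V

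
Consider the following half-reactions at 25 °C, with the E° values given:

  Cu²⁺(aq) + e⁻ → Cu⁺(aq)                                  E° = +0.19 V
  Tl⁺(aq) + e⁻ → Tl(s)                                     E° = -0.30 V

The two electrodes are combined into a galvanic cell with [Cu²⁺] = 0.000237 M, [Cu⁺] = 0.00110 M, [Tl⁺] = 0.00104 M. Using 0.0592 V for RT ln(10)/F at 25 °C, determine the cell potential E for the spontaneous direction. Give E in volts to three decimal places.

+0.627 V

Cu²⁺/Cu⁺ is the cathode (higher E°), Tl⁺/Tl the anode: E°cell = +0.19 − (-0.30) = +0.49 V, n = 1.
Overall: Cu²⁺(aq) + Tl(s) → Cu⁺(aq) + Tl⁺(aq)
Q = [Cu⁺]·[Tl⁺] / ([Cu²⁺]); log Q = -2.316.
E = E° − (0.0592/n) log Q = +0.49 − (0.0592/1)(-2.316) = +0.627 V.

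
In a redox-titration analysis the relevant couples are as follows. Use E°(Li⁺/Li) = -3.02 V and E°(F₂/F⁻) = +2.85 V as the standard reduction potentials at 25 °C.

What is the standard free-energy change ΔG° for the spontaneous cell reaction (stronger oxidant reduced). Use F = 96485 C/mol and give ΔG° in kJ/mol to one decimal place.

-1132.7 kJ/mol

F₂/F⁻ (E° = +2.85 V) is the cathode; Li⁺/Li (E° = -3.02 V) is the anode, so E°cell = +5.87 V.
Balancing electrons gives n = 2 (lcm of 2 and 1).
ΔG° = −nFE° = −(2)(96485)(+5.87) = -1,132,734 J = -1132.7 kJ/mol.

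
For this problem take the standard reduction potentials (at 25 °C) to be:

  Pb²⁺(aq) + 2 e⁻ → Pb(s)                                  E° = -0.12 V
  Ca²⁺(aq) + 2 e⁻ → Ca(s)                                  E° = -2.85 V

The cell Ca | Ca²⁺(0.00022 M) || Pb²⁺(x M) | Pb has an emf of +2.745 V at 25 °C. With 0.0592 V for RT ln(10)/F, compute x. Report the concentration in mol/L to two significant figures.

Pb²⁺/Pb is the cathode, Ca²⁺/Ca the anode: E°cell = +2.73 V, n = 2.
Overall reaction: Pb²⁺(aq) + Ca(s) → Pb(s) + Ca²⁺(aq); Q = [Ca²⁺]^1/[Pb²⁺]^1.
From E = E° − (0.0592/n) log Q: log Q = (E° − E)·n/0.0592 = (+2.73 − (+2.745))·2/0.0592 = -0.5068.
So 1·log[Pb²⁺] = 1·log(0.00022) − log Q = -3.6576 − (-0.5068) = -3.1508; [Pb²⁺] = 10^(-3.1508) ≈ 0.00071 M.

0.00071 M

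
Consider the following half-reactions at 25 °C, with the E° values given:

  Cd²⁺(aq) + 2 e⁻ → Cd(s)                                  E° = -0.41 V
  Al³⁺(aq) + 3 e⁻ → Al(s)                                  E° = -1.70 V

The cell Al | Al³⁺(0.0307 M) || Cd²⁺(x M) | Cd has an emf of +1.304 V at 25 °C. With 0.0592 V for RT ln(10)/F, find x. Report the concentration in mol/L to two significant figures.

Cd²⁺/Cd is the cathode, Al³⁺/Al the anode: E°cell = +1.29 V, n = 6.
Overall reaction: 3 Cd²⁺(aq) + 2 Al(s) → 3 Cd(s) + 2 Al³⁺(aq); Q = [Al³⁺]^2/[Cd²⁺]^3.
From E = E° − (0.0592/n) log Q: log Q = (E° − E)·n/0.0592 = (+1.29 − (+1.304))·6/0.0592 = -1.4189.
So 3·log[Cd²⁺] = 2·log(0.0307) − log Q = -3.0257 − (-1.4189) = -1.6068; log[Cd²⁺] = -1.6068 / 3 = -0.5356; [Cd²⁺] = 10^(-0.5356) ≈ 0.29 M.

0.29 M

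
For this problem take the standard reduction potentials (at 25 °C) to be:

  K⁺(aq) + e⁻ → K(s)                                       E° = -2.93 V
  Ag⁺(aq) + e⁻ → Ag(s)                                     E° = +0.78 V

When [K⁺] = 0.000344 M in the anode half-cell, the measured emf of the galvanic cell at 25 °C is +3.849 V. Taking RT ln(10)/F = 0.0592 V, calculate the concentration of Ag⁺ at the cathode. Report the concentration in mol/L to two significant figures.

0.077 M

Ag⁺/Ag is the cathode, K⁺/K the anode: E°cell = +3.71 V, n = 1.
Overall reaction: Ag⁺(aq) + K(s) → Ag(s) + K⁺(aq); Q = [K⁺]^1/[Ag⁺]^1.
From E = E° − (0.0592/n) log Q: log Q = (E° − E)·n/0.0592 = (+3.71 − (+3.849))·1/0.0592 = -2.3480.
So 1·log[Ag⁺] = 1·log(0.000344) − log Q = -3.4634 − (-2.3480) = -1.1154; [Ag⁺] = 10^(-1.1154) ≈ 0.077 M.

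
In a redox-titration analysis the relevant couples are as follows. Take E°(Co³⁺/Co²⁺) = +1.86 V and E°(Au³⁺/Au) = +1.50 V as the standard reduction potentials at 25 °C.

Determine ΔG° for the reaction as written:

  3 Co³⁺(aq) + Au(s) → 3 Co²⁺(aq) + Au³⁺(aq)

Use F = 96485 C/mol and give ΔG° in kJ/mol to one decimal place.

As written, Co³⁺/Co²⁺ is reduced (cathode) and Au³⁺/Au is oxidised (anode), so E°cell = (+1.86) − (+1.50) = +0.36 V.
Balancing electrons gives n = 3.
ΔG° = −nFE° = −(3)(96485)(+0.36) = -104,204 J = -104.2 kJ/mol.

-104.2 kJ/mol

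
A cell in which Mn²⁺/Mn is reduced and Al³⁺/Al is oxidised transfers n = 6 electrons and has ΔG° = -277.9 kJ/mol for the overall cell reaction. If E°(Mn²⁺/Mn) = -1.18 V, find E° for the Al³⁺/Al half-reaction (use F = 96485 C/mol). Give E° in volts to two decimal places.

E°cell = −ΔG°/(nF) = −(-277.9×10³)/((6)(96485)) = +0.480 V.
Since Mn²⁺/Mn is the cathode and Al³⁺/Al the anode, E°cell = E°(Mn²⁺/Mn) − E°(Al³⁺/Al).
So E°(Al³⁺/Al) = E°(Mn²⁺/Mn) − E°cell = (-1.18) − (+0.480) = -1.66 V.

-1.66 V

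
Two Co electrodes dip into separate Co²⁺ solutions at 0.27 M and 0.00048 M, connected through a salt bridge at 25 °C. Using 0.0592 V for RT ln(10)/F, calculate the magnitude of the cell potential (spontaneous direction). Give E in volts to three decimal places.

For a concentration cell E°cell = 0. The 0.27 M side is the cathode (reduction is favoured where [Co²⁺] is higher).
With n = 2, E = −(0.0592/2) log([Co²⁺]ₐₙ/[Co²⁺]꜀ₐₜ) = −(0.0592/2) log(0.00048/0.27) = −(0.0592/2)(-2.750) = +0.081 V.

+0.081 V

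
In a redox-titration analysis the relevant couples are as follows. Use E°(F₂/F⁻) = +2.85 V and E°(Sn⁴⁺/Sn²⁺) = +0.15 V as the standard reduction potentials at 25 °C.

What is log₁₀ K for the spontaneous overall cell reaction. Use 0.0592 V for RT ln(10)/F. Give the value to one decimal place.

91.2

Cathode: F₂/F⁻; anode: Sn⁴⁺/Sn²⁺. E°cell = +2.70 V, n = 2.
log K = nE°cell / 0.0592 = (2)(+2.70) / 0.0592 = 91.2.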